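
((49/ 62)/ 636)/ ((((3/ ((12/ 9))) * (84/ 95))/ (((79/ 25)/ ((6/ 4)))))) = 10507/ 7984980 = 0.00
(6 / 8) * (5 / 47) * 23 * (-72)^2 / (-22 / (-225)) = 50301000 / 517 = 97294.00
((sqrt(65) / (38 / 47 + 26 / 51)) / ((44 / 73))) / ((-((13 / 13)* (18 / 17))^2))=-16856503* sqrt(65) / 15016320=-9.05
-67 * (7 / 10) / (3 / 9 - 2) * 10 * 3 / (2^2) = 4221 / 20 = 211.05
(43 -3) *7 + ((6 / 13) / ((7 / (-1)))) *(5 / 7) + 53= 212091 / 637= 332.95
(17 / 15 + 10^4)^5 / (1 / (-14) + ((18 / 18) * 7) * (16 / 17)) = 18083368759155606058836425966 / 1177790625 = 15353636185680800489.34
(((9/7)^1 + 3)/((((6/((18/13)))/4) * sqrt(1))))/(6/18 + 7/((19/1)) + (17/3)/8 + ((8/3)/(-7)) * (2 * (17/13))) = 54720/5723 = 9.56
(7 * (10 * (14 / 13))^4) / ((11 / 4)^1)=10756480000 / 314171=34237.66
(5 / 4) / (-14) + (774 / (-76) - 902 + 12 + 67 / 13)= -12381295 / 13832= -895.12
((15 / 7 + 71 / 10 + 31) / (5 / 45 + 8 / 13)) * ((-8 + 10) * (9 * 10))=5932602 / 595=9970.76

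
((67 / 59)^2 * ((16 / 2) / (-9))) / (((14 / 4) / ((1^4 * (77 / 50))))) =-395032 / 783225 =-0.50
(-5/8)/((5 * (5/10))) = -1/4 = -0.25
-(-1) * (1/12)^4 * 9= 1/2304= 0.00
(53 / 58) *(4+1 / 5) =1113 / 290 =3.84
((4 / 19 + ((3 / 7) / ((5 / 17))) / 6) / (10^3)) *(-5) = -0.00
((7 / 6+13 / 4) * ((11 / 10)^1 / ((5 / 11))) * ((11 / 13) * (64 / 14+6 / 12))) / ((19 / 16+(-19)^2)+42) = 0.11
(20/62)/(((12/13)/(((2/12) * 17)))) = 1105/1116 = 0.99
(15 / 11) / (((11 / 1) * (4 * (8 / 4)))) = 15 / 968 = 0.02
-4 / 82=-2 / 41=-0.05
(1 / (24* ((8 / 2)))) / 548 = 1 / 52608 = 0.00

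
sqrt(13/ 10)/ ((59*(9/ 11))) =0.02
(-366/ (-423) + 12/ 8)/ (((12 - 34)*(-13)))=667/ 80652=0.01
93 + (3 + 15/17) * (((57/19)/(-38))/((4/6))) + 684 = 501645/646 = 776.54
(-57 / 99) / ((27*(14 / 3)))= -19 / 4158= -0.00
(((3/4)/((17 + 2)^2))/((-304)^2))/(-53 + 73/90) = -0.00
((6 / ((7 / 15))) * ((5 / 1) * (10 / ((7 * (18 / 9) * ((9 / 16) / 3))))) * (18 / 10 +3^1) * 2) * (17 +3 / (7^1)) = 14054400 / 343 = 40974.93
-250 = -250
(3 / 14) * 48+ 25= 247 / 7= 35.29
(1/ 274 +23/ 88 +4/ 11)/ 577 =689/ 632392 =0.00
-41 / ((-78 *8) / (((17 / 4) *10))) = 3485 / 1248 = 2.79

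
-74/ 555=-2/ 15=-0.13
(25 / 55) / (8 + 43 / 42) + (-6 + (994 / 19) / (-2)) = -2543269 / 79211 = -32.11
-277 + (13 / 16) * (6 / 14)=-30985 / 112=-276.65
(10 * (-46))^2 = 211600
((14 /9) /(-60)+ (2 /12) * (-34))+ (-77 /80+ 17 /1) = 4469 /432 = 10.34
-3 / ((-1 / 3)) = 9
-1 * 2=-2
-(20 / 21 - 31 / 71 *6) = 2486 / 1491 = 1.67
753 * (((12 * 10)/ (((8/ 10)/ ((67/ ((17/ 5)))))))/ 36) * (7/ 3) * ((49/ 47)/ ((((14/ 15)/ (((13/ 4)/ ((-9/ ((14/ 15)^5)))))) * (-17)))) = 360087588406/ 148530105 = 2424.34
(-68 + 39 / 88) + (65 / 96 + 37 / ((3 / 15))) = 124735 / 1056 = 118.12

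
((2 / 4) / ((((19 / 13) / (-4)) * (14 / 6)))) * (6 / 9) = -0.39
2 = 2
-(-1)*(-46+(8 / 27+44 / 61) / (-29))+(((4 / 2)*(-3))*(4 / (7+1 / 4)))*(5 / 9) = -2286614 / 47763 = -47.87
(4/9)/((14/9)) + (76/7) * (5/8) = 99/14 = 7.07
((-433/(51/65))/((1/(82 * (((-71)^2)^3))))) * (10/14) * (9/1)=-4434620463876550350/119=-37265718183836557.56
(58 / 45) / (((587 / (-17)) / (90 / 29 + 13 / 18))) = -33949 / 237735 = -0.14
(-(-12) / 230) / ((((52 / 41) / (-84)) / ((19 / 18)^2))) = -103607 / 26910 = -3.85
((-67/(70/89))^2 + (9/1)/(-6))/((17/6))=106650057/41650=2560.63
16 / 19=0.84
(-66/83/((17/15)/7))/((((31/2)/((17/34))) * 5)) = -1386/43741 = -0.03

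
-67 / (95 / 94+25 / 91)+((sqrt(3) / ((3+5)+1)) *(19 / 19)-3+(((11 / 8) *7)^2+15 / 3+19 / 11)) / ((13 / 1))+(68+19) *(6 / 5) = sqrt(3) / 117+1201227461 / 20125248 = 59.70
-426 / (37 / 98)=-41748 / 37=-1128.32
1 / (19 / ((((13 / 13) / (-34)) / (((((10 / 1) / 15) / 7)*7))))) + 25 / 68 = 118 / 323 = 0.37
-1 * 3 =-3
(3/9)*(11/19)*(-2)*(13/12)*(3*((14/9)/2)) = -1001/1026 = -0.98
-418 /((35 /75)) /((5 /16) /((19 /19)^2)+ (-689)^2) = -33440 /17722929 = -0.00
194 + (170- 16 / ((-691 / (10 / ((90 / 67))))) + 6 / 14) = 15872173 / 43533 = 364.60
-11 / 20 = -0.55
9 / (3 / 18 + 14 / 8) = 108 / 23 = 4.70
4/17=0.24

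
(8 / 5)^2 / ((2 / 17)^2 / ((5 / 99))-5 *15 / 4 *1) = -73984 / 533955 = -0.14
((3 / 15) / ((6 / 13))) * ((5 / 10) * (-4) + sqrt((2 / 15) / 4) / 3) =-0.84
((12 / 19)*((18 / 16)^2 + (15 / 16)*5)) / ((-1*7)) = -1143 / 2128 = -0.54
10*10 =100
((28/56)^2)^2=1/16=0.06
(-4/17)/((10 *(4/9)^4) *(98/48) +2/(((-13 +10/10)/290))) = 78732/15906305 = 0.00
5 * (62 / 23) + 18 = 724 / 23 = 31.48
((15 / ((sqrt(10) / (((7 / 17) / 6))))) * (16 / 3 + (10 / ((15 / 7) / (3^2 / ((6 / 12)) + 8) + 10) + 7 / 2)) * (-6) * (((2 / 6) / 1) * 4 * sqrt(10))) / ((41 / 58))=-87838100 / 767397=-114.46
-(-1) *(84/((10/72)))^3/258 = 4608866304/5375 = 857463.50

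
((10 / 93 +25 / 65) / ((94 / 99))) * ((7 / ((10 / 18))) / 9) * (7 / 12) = 64141 / 151528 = 0.42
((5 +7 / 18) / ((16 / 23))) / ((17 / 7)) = 15617 / 4896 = 3.19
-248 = -248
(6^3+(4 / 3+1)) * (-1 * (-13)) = 8515 / 3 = 2838.33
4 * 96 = 384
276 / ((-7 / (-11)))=3036 / 7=433.71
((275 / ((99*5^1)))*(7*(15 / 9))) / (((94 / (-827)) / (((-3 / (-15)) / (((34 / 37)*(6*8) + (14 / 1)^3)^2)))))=-7925141 / 5401871890560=-0.00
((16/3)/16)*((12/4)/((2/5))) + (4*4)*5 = 165/2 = 82.50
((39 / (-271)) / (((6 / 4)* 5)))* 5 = -26 / 271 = -0.10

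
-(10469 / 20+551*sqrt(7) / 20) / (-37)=551*sqrt(7) / 740+10469 / 740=16.12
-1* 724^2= -524176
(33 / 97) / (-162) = -11 / 5238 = -0.00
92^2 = 8464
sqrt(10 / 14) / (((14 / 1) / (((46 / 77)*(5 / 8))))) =115*sqrt(35) / 30184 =0.02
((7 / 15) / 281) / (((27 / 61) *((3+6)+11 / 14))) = 5978 / 15591285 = 0.00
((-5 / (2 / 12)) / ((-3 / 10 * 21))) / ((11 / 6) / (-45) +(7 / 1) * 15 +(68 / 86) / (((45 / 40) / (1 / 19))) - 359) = -7353000 / 392214809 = -0.02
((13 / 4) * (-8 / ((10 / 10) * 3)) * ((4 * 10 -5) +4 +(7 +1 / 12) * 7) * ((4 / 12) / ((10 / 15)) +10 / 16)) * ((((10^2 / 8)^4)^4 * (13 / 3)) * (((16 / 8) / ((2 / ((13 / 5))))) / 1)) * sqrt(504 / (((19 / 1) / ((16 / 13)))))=-836546532809734344482421875 * sqrt(3458) / 2490368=-19753273220198755270884.23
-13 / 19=-0.68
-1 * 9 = -9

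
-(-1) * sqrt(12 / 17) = 2 * sqrt(51) / 17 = 0.84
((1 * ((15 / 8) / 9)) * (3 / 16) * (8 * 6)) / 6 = 5 / 16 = 0.31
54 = 54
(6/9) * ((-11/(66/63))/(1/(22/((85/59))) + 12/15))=-45430/5617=-8.09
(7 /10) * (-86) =-301 /5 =-60.20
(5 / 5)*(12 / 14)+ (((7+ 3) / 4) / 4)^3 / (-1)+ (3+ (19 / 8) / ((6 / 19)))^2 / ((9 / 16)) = 57303557 / 290304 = 197.39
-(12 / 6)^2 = -4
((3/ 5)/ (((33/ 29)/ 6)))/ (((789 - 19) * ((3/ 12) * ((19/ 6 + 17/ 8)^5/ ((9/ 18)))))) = 0.00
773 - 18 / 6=770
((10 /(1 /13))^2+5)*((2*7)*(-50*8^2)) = -757344000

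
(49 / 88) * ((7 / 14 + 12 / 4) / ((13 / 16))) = 343 / 143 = 2.40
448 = 448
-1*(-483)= 483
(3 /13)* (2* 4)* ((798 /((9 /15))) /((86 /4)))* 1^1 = 63840 /559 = 114.20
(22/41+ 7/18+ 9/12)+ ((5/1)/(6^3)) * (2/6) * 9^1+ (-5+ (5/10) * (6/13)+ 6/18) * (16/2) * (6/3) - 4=-936751/12792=-73.23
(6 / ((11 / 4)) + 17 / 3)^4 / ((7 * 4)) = 642837223 / 4743684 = 135.51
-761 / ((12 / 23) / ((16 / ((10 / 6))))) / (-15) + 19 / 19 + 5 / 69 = 1612126 / 1725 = 934.57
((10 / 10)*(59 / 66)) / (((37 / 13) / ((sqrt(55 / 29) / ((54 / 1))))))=767*sqrt(1595) / 3824172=0.01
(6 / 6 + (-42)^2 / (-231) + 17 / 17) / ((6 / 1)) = -31 / 33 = -0.94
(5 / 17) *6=30 / 17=1.76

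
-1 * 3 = -3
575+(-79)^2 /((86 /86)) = 6816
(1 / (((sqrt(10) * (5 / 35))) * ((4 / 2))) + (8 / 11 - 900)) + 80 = -9012 / 11 + 7 * sqrt(10) / 20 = -818.17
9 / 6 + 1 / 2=2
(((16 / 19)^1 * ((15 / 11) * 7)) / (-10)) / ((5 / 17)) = -2856 / 1045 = -2.73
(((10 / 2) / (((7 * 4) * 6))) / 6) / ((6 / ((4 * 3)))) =5 / 504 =0.01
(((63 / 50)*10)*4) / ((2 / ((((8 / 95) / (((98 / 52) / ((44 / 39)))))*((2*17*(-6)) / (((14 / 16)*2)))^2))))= 2812575744 / 162925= 17263.01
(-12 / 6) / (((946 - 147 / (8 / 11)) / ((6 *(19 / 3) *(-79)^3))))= 299767712 / 5951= 50372.66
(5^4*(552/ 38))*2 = 345000/ 19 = 18157.89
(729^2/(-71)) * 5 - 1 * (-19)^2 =-2682836/71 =-37786.42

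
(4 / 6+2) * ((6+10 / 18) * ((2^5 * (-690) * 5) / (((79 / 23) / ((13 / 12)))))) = -1298377600 / 2133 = -608709.61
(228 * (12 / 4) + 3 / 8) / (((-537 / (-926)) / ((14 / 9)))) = 5914825 / 3222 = 1835.76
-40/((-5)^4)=-8/125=-0.06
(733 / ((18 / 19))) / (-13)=-13927 / 234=-59.52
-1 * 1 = -1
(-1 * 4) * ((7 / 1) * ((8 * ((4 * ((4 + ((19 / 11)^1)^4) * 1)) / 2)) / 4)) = -21155120 / 14641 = -1444.92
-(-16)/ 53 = 16/ 53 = 0.30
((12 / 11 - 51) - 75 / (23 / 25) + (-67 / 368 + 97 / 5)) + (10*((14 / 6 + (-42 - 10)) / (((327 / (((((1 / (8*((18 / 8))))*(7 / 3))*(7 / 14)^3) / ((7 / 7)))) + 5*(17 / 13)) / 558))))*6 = -7234920740703 / 37181426480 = -194.58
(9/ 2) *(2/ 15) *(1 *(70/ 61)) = 42/ 61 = 0.69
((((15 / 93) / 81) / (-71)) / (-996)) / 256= 0.00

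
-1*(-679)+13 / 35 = 23778 / 35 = 679.37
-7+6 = -1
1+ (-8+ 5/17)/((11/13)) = -1516/187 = -8.11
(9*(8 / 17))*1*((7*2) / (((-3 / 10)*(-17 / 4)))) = 13440 / 289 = 46.51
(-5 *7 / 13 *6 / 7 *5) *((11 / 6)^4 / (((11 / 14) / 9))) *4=-5972.44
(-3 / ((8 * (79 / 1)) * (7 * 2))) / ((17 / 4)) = -3 / 37604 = -0.00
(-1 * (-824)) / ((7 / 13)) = 10712 / 7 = 1530.29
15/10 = 3/2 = 1.50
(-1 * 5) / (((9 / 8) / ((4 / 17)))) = -1.05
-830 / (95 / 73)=-12118 / 19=-637.79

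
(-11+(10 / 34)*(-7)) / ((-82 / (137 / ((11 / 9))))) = 136863 / 7667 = 17.85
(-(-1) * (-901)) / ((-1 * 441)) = 901 / 441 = 2.04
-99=-99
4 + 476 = 480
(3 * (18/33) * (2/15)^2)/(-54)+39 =289571/7425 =39.00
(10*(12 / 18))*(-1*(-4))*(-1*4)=-320 / 3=-106.67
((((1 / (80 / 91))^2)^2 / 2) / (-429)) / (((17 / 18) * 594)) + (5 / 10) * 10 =7582919525003 / 1516584960000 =5.00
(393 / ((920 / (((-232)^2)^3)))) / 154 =3830015019466752 / 8855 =432525693898.00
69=69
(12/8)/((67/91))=273/134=2.04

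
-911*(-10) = 9110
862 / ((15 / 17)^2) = 1107.19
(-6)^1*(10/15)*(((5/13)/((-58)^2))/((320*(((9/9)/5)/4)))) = -5/174928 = -0.00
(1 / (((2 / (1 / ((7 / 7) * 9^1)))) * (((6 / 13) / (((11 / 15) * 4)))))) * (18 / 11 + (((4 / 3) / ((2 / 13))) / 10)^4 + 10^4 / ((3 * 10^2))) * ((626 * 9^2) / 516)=80517050549 / 65306250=1232.91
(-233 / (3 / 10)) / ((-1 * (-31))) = -2330 / 93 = -25.05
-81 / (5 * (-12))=27 / 20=1.35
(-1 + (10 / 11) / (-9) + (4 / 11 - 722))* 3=-71551 / 33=-2168.21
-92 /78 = -46 /39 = -1.18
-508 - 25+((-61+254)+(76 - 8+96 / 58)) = -7840 / 29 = -270.34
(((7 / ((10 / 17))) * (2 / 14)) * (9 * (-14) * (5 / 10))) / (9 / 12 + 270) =-714 / 1805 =-0.40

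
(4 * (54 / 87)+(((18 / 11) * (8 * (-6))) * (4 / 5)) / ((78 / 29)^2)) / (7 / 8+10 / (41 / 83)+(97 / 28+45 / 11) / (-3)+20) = -11517452352 / 71669356915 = -0.16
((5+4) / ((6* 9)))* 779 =779 / 6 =129.83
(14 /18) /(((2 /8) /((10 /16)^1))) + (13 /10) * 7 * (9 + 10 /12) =16457 /180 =91.43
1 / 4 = 0.25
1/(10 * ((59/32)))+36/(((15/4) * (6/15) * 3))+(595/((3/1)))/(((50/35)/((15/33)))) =1385491/19470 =71.16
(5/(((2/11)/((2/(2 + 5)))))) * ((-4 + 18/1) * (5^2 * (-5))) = -13750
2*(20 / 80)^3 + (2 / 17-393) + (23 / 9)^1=-1910887 / 4896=-390.30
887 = 887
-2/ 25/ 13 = -2/ 325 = -0.01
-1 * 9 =-9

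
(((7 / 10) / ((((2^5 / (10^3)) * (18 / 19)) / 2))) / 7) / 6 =1.10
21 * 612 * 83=1066716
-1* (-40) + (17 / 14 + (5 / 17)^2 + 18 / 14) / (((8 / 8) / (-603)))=-878365 / 578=-1519.66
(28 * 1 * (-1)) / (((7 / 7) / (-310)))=8680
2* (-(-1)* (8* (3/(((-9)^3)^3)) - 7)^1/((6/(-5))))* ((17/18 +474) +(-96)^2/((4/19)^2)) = 16955960852075765/6973568802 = 2431461.04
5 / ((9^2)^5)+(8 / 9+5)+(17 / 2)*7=455993915563 / 6973568802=65.39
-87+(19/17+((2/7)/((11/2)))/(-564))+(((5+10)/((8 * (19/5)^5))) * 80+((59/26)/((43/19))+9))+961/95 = -167523074463435503/2554692140290290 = -65.57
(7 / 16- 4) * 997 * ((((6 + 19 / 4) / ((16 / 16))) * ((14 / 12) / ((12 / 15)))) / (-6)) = 28509215 / 3072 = 9280.34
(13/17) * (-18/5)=-234/85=-2.75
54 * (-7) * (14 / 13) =-5292 / 13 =-407.08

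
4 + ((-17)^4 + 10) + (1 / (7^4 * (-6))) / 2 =2406810419 / 28812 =83535.00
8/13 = 0.62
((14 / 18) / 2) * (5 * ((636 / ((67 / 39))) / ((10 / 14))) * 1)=67522 / 67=1007.79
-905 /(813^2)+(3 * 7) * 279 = 3872616466 /660969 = 5859.00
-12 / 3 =-4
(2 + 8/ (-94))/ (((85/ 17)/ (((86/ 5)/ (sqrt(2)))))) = 774 * sqrt(2)/ 235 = 4.66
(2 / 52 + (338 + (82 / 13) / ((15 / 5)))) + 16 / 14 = 186341 / 546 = 341.28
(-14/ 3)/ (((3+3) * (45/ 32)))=-0.55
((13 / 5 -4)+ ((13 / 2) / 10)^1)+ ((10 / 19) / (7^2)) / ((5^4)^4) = -85235595703117 / 113647460937500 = -0.75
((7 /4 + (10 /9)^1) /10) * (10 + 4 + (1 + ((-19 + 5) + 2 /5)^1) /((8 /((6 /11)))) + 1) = 4.05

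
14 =14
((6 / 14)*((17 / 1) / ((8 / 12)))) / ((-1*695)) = -153 / 9730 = -0.02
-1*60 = -60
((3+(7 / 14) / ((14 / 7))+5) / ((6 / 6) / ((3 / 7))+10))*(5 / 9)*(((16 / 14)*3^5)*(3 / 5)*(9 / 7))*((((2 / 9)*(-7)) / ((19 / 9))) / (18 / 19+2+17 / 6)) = -1732104 / 170681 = -10.15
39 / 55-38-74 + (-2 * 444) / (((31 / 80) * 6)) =-840951 / 1705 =-493.23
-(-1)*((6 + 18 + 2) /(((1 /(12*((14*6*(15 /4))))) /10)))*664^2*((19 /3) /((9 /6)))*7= 12806794291200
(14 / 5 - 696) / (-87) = 3466 / 435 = 7.97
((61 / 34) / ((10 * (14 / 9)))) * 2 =549 / 2380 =0.23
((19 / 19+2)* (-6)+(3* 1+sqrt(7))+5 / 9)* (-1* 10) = 1300 / 9 - 10* sqrt(7) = 117.99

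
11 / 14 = 0.79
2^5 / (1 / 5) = 160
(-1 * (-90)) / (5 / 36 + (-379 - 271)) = -0.14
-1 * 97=-97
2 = 2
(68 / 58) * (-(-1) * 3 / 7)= 0.50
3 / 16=0.19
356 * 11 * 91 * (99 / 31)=35279244 / 31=1138040.13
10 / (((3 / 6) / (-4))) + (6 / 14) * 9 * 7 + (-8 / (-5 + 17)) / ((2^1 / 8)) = -167 / 3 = -55.67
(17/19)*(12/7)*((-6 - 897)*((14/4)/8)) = -46053/76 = -605.96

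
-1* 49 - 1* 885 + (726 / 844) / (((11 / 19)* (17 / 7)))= -6696127 / 7174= -933.39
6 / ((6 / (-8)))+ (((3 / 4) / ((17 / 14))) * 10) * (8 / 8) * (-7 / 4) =-1279 / 68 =-18.81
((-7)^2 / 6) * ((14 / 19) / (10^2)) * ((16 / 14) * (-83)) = -8134 / 1425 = -5.71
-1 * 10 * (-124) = 1240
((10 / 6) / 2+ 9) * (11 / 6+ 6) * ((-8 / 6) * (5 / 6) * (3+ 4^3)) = -928955 / 162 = -5734.29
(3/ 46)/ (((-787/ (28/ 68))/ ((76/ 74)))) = -399/ 11385529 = -0.00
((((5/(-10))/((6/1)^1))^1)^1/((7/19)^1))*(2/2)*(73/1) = -16.51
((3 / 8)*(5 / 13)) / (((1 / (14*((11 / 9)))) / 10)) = 1925 / 78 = 24.68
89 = 89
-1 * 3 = -3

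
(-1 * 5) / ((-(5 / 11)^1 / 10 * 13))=110 / 13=8.46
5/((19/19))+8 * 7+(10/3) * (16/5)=215/3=71.67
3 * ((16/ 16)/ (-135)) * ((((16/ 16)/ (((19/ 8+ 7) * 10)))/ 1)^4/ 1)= -256/ 889892578125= -0.00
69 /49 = 1.41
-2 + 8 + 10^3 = 1006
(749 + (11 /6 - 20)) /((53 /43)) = 188555 /318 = 592.94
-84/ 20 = -21/ 5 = -4.20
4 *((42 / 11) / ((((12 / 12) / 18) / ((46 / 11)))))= 139104 / 121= 1149.62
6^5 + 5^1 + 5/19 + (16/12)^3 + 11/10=39935683/5130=7784.73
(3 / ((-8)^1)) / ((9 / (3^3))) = -9 / 8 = -1.12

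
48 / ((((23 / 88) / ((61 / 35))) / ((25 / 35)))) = 228.63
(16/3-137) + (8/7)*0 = -395/3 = -131.67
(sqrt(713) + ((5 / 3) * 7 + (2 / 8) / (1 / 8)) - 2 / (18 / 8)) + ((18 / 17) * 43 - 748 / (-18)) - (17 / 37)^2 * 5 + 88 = sqrt(713) + 13042694 / 69819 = 213.51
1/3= 0.33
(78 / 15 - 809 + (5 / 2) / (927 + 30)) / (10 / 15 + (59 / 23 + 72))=-176923843 / 16559290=-10.68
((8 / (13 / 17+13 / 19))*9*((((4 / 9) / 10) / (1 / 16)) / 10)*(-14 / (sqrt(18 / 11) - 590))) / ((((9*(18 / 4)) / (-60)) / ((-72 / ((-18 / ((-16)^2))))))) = -769334444032 / 6048035019 - 592707584*sqrt(22) / 10080058365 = -127.48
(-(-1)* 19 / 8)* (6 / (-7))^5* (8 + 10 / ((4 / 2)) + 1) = -36936 / 2401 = -15.38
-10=-10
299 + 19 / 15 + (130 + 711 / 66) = 145543 / 330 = 441.04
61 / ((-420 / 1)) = -61 / 420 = -0.15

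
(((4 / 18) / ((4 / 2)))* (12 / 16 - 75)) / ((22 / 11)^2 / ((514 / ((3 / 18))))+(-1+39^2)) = -25443 / 4687684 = -0.01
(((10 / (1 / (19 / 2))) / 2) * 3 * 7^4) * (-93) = -63638505 / 2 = -31819252.50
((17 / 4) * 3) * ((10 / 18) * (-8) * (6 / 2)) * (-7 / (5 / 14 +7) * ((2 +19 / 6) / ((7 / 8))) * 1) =955.08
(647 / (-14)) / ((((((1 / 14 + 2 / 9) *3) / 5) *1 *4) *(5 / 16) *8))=-1941 / 74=-26.23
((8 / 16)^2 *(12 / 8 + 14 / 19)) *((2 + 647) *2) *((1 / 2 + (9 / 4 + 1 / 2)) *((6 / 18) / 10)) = 143429 / 1824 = 78.63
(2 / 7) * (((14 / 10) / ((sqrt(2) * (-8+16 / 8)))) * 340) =-34 * sqrt(2) / 3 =-16.03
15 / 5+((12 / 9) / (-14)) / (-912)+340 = 3284569 / 9576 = 343.00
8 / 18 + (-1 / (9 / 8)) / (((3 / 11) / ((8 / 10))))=-292 / 135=-2.16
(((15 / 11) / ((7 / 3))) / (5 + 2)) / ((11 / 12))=540 / 5929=0.09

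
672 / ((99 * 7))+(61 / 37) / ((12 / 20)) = 1513 / 407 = 3.72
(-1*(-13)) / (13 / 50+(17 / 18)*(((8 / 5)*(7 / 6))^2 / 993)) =52281450 / 1058957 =49.37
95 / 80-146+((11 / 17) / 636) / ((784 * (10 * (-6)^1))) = -73651127771 / 508596480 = -144.81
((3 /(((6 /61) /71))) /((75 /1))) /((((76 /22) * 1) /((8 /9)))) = 95282 /12825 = 7.43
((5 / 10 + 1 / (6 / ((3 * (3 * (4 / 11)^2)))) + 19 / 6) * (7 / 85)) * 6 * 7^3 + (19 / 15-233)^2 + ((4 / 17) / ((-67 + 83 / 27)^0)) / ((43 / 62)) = 63632892658 / 1170675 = 54355.73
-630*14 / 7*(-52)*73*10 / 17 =47829600 / 17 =2813505.88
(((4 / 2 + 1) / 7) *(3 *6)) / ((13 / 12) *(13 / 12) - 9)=-0.99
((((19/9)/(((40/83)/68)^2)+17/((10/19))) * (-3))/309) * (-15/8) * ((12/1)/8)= 1148.56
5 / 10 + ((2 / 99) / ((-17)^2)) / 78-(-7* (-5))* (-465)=16275.50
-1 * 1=-1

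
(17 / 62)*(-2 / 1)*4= -68 / 31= -2.19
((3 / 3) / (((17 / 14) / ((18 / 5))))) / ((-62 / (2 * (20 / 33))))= -336 / 5797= -0.06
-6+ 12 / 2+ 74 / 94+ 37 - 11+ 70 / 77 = 14319 / 517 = 27.70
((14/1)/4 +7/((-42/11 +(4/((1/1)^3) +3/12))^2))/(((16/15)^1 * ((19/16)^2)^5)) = 15271701113733120/2213314919066161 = 6.90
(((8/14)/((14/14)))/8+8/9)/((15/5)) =0.32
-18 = -18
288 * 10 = 2880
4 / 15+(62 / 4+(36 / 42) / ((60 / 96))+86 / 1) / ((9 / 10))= 114.57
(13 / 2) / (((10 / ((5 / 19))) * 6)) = 13 / 456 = 0.03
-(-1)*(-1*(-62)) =62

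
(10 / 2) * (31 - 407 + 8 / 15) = -5632 / 3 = -1877.33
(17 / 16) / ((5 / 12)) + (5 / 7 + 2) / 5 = 433 / 140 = 3.09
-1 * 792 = -792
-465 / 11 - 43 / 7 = -3728 / 77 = -48.42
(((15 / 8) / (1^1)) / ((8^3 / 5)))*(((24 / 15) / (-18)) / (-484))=5 / 1486848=0.00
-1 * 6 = -6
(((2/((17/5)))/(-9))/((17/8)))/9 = -80/23409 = -0.00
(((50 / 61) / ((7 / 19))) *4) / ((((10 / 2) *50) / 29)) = 1.03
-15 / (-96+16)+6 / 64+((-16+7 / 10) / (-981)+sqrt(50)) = 5177 / 17440+5 * sqrt(2) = 7.37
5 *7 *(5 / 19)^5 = 109375 / 2476099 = 0.04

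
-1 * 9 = -9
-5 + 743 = 738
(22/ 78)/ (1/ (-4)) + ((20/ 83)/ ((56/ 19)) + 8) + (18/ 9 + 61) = 3170155/ 45318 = 69.95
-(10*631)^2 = -39816100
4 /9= 0.44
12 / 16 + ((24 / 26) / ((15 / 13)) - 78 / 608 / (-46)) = 108571 / 69920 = 1.55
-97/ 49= -1.98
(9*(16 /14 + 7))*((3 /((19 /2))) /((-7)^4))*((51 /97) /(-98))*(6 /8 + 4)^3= -28334529 /5112554944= -0.01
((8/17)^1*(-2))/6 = -8/51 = -0.16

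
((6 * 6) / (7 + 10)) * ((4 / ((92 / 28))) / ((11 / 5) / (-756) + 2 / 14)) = 18.42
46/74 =23/37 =0.62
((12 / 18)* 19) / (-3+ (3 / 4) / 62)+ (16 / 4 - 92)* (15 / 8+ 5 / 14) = -164347 / 819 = -200.67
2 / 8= 1 / 4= 0.25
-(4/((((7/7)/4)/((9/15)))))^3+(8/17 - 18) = -1917314/2125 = -902.27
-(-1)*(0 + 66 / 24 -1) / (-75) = -7 / 300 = -0.02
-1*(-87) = 87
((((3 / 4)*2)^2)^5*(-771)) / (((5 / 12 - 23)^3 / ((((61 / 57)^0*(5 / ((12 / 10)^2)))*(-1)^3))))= -13.40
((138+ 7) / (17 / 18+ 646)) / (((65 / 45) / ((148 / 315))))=77256 / 1059695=0.07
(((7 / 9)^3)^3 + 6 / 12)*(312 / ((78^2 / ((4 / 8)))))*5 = 2340638515 / 30218798142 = 0.08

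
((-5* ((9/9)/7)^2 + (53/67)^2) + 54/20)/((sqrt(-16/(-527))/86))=304909001* sqrt(527)/4399220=1591.11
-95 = -95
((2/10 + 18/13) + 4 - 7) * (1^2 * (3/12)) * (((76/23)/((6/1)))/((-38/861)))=287/65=4.42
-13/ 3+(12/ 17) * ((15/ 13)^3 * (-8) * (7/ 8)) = -1336037/ 112047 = -11.92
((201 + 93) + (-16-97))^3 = 5929741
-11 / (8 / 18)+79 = 217 / 4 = 54.25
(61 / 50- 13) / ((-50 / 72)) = 10602 / 625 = 16.96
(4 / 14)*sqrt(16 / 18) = 4*sqrt(2) / 21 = 0.27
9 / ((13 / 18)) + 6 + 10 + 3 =409 / 13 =31.46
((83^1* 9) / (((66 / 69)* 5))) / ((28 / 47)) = 807507 / 3080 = 262.18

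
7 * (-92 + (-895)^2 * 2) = 11213706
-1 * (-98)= 98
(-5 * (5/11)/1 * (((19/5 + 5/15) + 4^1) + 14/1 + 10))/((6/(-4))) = 4820/99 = 48.69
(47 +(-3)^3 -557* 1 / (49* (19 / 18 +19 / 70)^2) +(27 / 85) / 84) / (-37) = -704246677 / 1923274430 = -0.37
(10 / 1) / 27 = 10 / 27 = 0.37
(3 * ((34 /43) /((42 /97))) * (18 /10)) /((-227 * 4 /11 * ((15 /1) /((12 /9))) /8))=-145112 /1708175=-0.08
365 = 365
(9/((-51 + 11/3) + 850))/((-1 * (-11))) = 27/26488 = 0.00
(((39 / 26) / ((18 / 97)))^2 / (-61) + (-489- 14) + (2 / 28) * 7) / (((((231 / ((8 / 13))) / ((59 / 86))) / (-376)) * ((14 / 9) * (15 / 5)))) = 12266002237 / 165414249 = 74.15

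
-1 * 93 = -93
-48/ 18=-8/ 3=-2.67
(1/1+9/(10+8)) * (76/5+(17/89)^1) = 20547/890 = 23.09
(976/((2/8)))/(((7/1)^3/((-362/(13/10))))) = -14132480/4459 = -3169.43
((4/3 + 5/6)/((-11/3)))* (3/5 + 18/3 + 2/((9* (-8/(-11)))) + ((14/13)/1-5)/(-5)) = -3599/792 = -4.54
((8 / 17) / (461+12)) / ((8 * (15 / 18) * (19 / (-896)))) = -5376 / 763895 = -0.01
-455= -455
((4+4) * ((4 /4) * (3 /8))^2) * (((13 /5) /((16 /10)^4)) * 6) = 43875 /16384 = 2.68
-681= -681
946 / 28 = 473 / 14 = 33.79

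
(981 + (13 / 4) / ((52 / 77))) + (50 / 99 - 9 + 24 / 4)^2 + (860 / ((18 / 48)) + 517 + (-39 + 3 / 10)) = 3763.67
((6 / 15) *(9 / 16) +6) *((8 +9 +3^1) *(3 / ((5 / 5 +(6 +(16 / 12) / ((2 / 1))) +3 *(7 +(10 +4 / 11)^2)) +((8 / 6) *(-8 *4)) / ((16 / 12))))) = 271161 / 231508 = 1.17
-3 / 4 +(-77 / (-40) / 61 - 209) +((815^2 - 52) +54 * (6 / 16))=1620119817 / 2440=663983.53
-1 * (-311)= 311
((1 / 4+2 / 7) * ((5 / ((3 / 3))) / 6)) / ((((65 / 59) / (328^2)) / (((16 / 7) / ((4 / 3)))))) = 47605920 / 637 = 74734.57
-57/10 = -5.70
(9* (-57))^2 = 263169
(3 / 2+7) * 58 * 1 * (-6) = -2958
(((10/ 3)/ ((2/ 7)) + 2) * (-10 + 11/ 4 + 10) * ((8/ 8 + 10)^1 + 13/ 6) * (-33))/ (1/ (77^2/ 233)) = -2323687751/ 5592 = -415537.87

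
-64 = -64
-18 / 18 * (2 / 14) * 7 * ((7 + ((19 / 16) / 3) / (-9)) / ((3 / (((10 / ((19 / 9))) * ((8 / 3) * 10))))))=-150250 / 513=-292.88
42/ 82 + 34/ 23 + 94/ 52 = 93123/ 24518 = 3.80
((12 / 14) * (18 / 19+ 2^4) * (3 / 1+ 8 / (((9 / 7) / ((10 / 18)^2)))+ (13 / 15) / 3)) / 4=436724 / 23085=18.92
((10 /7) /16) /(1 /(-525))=-375 /8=-46.88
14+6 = 20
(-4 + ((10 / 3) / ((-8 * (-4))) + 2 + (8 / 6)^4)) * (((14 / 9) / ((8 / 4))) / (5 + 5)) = 0.10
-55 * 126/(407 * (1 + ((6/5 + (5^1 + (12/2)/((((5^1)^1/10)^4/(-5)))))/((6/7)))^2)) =-567000/10174881193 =-0.00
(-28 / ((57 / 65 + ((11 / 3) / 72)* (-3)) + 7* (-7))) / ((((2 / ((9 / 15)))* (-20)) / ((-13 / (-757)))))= -127764 / 855148835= -0.00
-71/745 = -0.10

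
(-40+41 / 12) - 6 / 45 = -2203 / 60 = -36.72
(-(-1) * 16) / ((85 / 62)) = 992 / 85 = 11.67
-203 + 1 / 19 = -3856 / 19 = -202.95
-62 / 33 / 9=-62 / 297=-0.21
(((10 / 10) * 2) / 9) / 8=1 / 36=0.03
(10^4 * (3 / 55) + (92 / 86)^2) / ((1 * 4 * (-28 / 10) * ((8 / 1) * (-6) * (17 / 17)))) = 13896595 / 13667808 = 1.02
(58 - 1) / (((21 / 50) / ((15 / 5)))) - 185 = 1555 / 7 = 222.14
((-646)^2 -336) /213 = 416980 /213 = 1957.65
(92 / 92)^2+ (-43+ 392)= 350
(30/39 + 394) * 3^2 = 3552.92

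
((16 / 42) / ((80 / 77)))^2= 121 / 900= 0.13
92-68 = 24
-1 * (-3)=3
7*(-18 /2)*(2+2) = -252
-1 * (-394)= 394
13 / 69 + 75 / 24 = 1829 / 552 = 3.31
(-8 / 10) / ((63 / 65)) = -52 / 63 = -0.83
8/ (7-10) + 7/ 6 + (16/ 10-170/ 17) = -9.90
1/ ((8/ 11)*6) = 11/ 48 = 0.23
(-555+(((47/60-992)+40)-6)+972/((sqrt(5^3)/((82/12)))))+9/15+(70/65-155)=-1299121/780+6642 * sqrt(5)/25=-1071.46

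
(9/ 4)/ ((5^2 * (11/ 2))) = 9/ 550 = 0.02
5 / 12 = 0.42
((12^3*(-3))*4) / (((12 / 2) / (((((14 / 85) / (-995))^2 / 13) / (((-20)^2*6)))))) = -7056 / 2324702453125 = -0.00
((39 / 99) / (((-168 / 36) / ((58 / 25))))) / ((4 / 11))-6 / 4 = -2.04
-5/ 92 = -0.05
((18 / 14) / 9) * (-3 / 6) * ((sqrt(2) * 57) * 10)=-285 * sqrt(2) / 7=-57.58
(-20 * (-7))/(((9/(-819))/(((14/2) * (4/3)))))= -118906.67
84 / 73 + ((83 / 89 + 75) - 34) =279912 / 6497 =43.08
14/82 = 7/41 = 0.17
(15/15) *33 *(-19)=-627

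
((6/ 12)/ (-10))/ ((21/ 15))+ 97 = 2715/ 28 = 96.96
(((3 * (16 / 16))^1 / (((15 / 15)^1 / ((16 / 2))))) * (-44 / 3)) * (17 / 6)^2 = -25432 / 9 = -2825.78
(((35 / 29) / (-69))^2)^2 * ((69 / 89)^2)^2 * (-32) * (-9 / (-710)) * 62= -0.00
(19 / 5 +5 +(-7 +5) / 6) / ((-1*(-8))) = 127 / 120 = 1.06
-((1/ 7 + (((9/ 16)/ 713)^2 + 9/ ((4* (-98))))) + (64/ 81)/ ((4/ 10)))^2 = -1171262431129650414333025/ 266808860379294382227456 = -4.39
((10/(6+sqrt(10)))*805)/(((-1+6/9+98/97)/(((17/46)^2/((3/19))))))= 279629175/117806-93209725*sqrt(10)/235612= 1122.62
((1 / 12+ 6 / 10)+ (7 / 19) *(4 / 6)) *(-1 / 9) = -353 / 3420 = -0.10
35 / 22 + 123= 2741 / 22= 124.59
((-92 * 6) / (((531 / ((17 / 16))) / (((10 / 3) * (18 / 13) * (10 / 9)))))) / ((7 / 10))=-8.09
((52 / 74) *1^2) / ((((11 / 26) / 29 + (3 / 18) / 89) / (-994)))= -2601431196 / 61309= -42431.47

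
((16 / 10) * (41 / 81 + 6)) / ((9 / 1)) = 4216 / 3645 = 1.16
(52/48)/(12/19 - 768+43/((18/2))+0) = -57/40124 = -0.00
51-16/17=851/17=50.06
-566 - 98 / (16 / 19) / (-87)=-393005 / 696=-564.66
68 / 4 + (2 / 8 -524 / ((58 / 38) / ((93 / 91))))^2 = 13699243481361 / 111429136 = 122941.31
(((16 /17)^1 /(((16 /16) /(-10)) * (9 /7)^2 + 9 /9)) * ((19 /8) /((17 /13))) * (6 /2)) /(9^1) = 242060 /354603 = 0.68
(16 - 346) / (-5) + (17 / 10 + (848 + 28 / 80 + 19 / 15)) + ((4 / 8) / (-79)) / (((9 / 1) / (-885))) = 917.94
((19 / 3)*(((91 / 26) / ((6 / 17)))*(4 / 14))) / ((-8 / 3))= -323 / 48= -6.73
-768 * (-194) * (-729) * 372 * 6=-242429054976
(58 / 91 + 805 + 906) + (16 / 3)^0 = 155850 / 91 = 1712.64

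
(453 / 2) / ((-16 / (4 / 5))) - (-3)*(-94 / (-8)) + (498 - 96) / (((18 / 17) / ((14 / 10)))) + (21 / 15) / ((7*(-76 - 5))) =1799677 / 3240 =555.46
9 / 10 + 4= 49 / 10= 4.90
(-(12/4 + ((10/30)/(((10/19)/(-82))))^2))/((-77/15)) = 86788/165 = 525.99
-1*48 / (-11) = 48 / 11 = 4.36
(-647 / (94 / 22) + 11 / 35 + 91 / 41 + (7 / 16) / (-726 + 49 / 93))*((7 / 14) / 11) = -10840426313207 / 1601757240160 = -6.77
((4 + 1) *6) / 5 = 6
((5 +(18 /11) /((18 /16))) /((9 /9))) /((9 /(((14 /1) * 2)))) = 1988 /99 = 20.08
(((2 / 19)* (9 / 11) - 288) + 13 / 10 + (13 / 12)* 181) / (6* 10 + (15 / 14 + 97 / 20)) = -7946771 / 5786583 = -1.37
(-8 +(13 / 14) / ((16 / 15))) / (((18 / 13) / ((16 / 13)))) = -1597 / 252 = -6.34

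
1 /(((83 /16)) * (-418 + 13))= -16 /33615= -0.00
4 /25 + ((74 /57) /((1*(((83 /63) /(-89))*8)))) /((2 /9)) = -15508961 /315400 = -49.17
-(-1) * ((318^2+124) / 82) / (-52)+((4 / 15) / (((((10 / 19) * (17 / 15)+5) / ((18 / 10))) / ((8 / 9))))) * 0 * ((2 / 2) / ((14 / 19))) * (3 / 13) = -12656 / 533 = -23.74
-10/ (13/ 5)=-50/ 13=-3.85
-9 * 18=-162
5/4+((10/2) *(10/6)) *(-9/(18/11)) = -535/12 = -44.58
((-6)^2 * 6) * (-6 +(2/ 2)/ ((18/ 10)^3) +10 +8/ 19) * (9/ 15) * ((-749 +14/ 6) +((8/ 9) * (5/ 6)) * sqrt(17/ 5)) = -227981824/ 513 +2035552 * sqrt(85)/ 23085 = -443596.07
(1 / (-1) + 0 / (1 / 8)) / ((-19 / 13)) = 13 / 19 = 0.68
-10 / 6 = -5 / 3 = -1.67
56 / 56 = 1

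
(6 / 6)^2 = 1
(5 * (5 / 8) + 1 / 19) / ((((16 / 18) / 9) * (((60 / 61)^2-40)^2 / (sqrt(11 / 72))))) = 180563612481 * sqrt(22) / 102604414566400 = 0.01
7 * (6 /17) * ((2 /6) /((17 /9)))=126 /289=0.44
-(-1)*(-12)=-12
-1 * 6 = -6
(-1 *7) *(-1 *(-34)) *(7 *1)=-1666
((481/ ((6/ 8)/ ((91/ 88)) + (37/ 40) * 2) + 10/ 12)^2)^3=21567832203067631716540866186735978765625/ 494626321314243209578135104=43604295351207.72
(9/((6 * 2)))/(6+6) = 1/16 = 0.06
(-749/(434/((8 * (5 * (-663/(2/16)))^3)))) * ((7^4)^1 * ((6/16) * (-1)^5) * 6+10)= -43046153233222464000/31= -1388585588168466580.65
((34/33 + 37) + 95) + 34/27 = 39884/297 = 134.29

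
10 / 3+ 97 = 301 / 3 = 100.33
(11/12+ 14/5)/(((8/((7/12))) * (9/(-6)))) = -1561/8640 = -0.18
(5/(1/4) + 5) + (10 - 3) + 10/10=33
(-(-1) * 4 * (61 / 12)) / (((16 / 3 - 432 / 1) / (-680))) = 1037 / 32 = 32.41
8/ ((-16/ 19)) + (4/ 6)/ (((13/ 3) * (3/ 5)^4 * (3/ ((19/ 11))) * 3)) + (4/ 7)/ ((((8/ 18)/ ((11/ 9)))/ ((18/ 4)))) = -1605949/ 729729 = -2.20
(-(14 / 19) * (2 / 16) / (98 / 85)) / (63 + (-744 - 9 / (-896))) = 1360 / 11593173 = 0.00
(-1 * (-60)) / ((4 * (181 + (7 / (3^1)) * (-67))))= 45 / 74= 0.61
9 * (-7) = -63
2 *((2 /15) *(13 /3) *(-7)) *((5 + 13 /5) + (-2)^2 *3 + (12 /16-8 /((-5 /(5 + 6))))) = -23023 /75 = -306.97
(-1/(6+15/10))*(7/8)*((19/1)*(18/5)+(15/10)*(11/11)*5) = -8.86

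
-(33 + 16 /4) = -37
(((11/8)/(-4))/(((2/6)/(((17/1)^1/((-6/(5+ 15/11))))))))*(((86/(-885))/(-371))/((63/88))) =8041/1182006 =0.01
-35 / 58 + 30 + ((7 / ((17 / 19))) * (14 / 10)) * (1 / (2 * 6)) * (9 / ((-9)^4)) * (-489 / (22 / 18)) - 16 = 113291353 / 8785260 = 12.90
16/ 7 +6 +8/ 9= 9.17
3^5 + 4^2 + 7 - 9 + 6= 263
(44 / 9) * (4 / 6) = 88 / 27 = 3.26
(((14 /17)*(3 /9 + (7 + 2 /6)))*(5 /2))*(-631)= -507955 /51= -9959.90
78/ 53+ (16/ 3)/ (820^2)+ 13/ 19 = 273709832/ 126957525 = 2.16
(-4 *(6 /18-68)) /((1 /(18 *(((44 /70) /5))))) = 612.48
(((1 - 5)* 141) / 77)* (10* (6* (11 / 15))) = -2256 / 7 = -322.29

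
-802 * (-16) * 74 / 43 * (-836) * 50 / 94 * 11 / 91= -218305683200 / 183911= -1187018.09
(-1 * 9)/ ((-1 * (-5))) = -9/ 5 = -1.80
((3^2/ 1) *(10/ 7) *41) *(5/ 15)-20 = 1090/ 7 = 155.71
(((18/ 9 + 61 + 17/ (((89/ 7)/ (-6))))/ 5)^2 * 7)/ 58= 167590143/ 11485450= 14.59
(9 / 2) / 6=3 / 4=0.75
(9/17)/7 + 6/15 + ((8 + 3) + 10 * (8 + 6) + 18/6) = 91913/595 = 154.48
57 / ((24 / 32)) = 76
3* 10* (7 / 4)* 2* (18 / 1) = 1890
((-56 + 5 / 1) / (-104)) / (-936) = -17 / 32448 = -0.00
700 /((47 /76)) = 53200 /47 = 1131.91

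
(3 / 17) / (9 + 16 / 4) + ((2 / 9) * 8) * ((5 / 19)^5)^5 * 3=837688461195358615949115398774491 / 61709716641313787362772171615970837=0.01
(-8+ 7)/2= -1/2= -0.50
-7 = -7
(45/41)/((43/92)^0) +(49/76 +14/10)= 48957/15580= 3.14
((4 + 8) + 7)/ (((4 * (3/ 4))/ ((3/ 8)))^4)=19/ 4096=0.00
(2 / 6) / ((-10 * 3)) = -0.01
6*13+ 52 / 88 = 1729 / 22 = 78.59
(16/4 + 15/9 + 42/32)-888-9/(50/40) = -213173/240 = -888.22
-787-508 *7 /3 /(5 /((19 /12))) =-52306 /45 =-1162.36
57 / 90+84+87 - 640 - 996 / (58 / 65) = -1584.57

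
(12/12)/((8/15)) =1.88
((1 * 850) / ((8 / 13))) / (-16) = -5525 / 64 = -86.33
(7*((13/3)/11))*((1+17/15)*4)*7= 81536/495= 164.72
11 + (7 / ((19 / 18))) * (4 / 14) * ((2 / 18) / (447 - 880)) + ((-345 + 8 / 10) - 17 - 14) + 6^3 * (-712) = -6341215307 / 41135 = -154156.20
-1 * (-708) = 708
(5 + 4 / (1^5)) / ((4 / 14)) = 31.50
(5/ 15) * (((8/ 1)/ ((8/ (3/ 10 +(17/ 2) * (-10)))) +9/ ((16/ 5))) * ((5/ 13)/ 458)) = -6551/ 285792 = -0.02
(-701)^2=491401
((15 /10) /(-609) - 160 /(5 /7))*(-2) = 90945 /203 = 448.00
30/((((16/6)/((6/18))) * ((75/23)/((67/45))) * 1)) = 1541/900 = 1.71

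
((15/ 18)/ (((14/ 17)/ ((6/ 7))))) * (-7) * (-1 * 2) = 85/ 7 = 12.14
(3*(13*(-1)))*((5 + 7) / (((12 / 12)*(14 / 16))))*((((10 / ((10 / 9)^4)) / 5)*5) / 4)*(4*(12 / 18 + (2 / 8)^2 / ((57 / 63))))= -171694809 / 66500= -2581.88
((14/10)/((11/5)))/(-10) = -7/110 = -0.06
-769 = -769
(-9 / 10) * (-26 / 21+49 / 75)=921 / 1750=0.53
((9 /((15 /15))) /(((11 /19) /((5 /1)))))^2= 731025 /121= 6041.53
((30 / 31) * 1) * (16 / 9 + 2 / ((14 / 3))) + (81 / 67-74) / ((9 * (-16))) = 5528549 / 2093616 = 2.64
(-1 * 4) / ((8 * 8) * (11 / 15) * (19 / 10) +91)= -0.02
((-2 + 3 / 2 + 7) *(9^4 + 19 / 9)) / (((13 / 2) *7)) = 59068 / 63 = 937.59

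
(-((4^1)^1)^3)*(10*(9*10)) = -57600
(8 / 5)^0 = 1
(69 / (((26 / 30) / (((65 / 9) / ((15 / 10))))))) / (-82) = -575 / 123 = -4.67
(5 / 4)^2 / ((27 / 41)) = 2.37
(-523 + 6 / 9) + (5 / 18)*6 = -1562 / 3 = -520.67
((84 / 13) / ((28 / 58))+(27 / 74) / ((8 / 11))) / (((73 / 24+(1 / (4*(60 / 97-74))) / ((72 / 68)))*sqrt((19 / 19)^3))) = 3423120939 / 749009833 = 4.57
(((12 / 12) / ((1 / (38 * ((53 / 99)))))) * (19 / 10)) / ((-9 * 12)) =-19133 / 53460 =-0.36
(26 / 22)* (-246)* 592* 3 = -5679648 / 11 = -516331.64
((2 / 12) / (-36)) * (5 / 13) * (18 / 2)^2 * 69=-1035 / 104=-9.95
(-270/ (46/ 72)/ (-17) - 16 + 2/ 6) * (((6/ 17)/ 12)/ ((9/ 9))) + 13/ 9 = 1.71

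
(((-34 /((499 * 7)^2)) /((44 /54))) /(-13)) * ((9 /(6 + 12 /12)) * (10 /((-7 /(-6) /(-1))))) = -0.00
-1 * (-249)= 249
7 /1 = 7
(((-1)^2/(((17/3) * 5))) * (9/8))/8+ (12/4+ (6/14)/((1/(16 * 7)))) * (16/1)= 4439067/5440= 816.00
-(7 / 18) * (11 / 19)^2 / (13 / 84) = -11858 / 14079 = -0.84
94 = 94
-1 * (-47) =47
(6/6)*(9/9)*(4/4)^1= 1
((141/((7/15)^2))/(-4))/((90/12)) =-2115/98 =-21.58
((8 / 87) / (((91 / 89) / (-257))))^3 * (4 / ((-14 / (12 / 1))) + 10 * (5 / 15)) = 12253759337079808 / 10420804048473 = 1175.89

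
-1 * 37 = -37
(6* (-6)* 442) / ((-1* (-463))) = -15912 / 463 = -34.37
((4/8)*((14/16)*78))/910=3/80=0.04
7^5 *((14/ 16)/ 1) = 117649/ 8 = 14706.12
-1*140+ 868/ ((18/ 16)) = 5684/ 9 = 631.56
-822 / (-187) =822 / 187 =4.40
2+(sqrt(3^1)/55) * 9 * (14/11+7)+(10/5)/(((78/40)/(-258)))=-3414/13+819 * sqrt(3)/605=-260.27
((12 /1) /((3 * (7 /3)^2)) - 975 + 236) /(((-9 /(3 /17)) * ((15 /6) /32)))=463040 /2499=185.29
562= 562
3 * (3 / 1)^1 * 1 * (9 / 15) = 27 / 5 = 5.40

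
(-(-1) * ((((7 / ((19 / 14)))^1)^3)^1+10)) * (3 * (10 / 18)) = 1682970 / 6859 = 245.37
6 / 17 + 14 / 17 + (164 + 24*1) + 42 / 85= 16122 / 85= 189.67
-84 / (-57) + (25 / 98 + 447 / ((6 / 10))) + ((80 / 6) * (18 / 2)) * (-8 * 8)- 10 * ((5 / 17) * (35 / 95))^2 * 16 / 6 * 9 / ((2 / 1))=-70901848741 / 10224242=-6934.68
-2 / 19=-0.11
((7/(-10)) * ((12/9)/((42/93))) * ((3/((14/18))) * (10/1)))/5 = -558/35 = -15.94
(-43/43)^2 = 1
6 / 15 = 2 / 5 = 0.40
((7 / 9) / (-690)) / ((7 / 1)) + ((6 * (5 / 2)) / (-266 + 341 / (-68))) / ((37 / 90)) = -190253291 / 1411477110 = -0.13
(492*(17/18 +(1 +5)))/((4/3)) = 5125/2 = 2562.50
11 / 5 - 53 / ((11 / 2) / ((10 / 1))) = -5179 / 55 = -94.16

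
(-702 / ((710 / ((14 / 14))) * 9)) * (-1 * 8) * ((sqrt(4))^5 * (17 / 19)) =169728 / 6745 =25.16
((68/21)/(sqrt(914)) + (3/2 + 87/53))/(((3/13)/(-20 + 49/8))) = -160173/848 - 8177 * sqrt(914)/38388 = -195.32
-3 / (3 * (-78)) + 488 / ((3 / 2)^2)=216.90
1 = 1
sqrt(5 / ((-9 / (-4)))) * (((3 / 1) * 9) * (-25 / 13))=-450 * sqrt(5) / 13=-77.40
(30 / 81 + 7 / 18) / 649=0.00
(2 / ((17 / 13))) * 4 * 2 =208 / 17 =12.24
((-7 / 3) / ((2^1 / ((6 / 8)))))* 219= -1533 / 8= -191.62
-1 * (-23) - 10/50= 114/5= 22.80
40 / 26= 20 / 13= 1.54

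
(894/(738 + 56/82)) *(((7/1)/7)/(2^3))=18327/121144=0.15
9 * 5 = 45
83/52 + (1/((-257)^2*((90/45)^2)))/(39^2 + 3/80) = 667074359801/417926104284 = 1.60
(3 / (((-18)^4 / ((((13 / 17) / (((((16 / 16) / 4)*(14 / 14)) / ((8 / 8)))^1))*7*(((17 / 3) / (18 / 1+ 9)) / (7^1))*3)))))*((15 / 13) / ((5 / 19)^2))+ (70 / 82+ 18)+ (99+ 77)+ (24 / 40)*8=3222436829 / 16140060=199.65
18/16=9/8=1.12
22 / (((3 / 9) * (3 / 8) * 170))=88 / 85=1.04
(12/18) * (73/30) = 73/45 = 1.62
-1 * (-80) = 80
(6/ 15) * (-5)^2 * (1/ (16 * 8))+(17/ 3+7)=2447/ 192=12.74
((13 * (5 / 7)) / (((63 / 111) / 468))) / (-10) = -37518 / 49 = -765.67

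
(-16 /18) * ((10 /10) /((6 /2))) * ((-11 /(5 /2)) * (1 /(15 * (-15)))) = -176 /30375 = -0.01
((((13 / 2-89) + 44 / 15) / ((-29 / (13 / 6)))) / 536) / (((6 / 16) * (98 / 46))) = 101959 / 7344540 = 0.01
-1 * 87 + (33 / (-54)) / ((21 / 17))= -33073 / 378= -87.49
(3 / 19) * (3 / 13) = 9 / 247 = 0.04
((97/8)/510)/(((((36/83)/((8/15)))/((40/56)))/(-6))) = -8051/64260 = -0.13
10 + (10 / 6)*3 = 15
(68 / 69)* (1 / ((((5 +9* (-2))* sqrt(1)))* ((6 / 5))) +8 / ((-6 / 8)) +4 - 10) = -4930 / 299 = -16.49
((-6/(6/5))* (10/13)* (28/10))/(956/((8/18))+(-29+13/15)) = -300/59137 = -0.01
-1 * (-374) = 374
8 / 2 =4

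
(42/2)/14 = 3/2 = 1.50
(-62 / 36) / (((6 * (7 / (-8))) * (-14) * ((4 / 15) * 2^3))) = -155 / 14112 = -0.01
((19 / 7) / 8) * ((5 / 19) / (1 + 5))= 5 / 336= 0.01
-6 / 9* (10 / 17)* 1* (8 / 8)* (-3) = 20 / 17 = 1.18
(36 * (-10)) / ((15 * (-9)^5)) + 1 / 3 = 6569 / 19683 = 0.33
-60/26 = -30/13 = -2.31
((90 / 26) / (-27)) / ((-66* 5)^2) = -1 / 849420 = -0.00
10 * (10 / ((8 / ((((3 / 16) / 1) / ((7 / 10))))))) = 375 / 112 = 3.35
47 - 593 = -546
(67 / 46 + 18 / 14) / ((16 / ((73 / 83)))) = 0.15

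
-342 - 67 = -409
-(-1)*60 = 60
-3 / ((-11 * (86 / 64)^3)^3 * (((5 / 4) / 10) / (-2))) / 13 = -1688849860263936 / 8696359964343194429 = -0.00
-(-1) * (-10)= -10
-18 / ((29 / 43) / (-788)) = 609912 / 29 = 21031.45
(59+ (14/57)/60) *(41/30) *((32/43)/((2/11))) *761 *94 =13020489060392/551475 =23610297.95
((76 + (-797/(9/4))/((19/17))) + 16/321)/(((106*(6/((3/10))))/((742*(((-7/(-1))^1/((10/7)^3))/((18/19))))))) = -1157447669/5416875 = -213.67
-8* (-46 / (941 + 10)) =368 / 951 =0.39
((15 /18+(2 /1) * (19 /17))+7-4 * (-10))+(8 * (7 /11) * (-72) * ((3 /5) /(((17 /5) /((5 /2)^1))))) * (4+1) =-851023 /1122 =-758.49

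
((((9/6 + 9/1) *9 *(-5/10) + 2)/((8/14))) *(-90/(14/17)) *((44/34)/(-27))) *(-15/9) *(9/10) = 622.19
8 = 8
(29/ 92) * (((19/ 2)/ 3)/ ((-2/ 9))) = -1653/ 368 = -4.49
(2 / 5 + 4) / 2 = 11 / 5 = 2.20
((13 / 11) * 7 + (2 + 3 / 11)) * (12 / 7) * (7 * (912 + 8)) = 1280640 / 11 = 116421.82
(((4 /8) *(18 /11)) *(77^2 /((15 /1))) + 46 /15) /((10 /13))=63661 /150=424.41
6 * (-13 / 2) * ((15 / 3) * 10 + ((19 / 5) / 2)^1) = -20241 / 10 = -2024.10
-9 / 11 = -0.82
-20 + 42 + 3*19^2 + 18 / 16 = 8849 / 8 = 1106.12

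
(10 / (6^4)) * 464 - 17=-1087 / 81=-13.42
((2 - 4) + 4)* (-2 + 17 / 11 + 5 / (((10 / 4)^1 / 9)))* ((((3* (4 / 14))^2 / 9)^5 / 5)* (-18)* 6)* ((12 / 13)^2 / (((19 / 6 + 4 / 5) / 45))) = -1659729346560 / 62489457059029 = -0.03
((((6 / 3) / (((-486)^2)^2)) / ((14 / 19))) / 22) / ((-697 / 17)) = -19 / 352248907326624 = -0.00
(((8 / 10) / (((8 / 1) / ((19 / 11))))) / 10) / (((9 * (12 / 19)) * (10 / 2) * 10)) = 361 / 5940000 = 0.00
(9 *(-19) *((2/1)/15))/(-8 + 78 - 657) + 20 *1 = 20.04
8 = 8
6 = 6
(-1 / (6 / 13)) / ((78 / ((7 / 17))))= -7 / 612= -0.01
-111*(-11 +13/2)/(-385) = -999/770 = -1.30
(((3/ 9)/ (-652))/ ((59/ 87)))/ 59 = -0.00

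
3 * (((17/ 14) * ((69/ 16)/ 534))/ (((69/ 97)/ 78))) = 64311/ 19936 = 3.23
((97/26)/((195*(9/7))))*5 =679/9126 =0.07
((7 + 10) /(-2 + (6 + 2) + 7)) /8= 17 /104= 0.16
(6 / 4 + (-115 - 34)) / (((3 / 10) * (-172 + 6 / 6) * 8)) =1475 / 4104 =0.36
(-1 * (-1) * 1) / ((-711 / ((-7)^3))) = 343 / 711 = 0.48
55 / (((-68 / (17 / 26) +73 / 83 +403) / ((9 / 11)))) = 747 / 4978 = 0.15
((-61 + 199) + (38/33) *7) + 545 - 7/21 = 7598/11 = 690.73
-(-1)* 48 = 48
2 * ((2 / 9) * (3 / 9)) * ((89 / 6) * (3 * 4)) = 712 / 27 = 26.37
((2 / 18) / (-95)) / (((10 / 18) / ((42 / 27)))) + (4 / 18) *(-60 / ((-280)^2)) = -5773 / 1675800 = -0.00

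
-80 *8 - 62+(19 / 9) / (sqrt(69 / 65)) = -702+19 *sqrt(4485) / 621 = -699.95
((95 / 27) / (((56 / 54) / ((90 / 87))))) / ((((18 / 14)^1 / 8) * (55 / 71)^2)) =383116 / 10527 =36.39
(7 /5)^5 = 16807 /3125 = 5.38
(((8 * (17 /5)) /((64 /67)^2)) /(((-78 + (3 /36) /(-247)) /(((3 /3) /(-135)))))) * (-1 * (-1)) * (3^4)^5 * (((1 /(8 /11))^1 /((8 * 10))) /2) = 80328702134263869 /946966528000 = 84827.39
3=3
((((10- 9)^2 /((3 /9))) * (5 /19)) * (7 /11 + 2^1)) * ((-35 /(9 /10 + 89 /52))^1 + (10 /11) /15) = -6192370 /223003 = -27.77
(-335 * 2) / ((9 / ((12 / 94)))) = -1340 / 141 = -9.50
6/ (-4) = -3/ 2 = -1.50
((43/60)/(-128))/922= -43/7080960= -0.00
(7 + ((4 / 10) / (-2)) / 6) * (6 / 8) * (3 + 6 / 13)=1881 / 104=18.09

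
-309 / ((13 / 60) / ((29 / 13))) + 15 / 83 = -44623245 / 14027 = -3181.24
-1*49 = -49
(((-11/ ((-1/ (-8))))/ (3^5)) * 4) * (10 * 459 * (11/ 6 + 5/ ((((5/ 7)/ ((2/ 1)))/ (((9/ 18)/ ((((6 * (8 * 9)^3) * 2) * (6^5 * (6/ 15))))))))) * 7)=-85327.41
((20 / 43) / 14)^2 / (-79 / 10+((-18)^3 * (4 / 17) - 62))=-17000 / 22212012963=-0.00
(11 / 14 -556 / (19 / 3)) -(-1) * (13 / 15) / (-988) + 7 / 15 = -230191 / 2660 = -86.54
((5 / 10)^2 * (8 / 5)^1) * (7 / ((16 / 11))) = 77 / 40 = 1.92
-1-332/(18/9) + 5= -162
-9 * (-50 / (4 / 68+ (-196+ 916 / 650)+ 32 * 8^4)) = 2486250 / 723098011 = 0.00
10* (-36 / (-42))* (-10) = -600 / 7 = -85.71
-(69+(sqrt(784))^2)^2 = -727609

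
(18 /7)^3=17.00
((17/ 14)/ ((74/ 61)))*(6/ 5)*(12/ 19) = 18666/ 24605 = 0.76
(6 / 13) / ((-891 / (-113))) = 226 / 3861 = 0.06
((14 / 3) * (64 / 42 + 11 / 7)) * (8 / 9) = 12.84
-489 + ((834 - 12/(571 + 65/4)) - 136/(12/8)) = 199127/783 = 254.31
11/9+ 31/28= 587/252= 2.33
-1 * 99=-99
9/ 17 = 0.53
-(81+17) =-98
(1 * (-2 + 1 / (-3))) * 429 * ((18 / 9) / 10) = -1001 / 5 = -200.20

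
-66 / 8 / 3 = -11 / 4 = -2.75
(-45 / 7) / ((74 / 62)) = -1395 / 259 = -5.39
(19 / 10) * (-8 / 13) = -76 / 65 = -1.17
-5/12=-0.42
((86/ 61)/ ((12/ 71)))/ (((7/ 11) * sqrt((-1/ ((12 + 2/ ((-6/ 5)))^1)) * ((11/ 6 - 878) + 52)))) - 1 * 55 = -55 + 781 * sqrt(306590)/ 294630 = -53.53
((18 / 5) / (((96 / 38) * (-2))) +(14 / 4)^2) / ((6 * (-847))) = -0.00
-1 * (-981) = 981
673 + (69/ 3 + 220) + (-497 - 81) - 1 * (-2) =340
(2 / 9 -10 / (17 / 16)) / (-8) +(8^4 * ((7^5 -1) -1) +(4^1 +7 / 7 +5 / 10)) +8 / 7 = 294881804899 / 4284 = 68833287.79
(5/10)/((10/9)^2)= 81/200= 0.40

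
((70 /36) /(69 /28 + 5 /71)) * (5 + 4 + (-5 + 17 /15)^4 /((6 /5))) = 41272232834 /275507325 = 149.80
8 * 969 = 7752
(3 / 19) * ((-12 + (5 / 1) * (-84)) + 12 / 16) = -68.09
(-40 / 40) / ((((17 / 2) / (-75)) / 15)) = 2250 / 17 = 132.35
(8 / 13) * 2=16 / 13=1.23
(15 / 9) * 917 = 4585 / 3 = 1528.33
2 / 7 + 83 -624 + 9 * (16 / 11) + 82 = -34313 / 77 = -445.62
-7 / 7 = -1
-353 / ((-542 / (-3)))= -1059 / 542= -1.95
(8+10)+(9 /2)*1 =22.50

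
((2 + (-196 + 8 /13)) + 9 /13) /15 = -167 /13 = -12.85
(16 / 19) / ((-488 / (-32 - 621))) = 1306 / 1159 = 1.13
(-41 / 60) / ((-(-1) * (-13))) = 41 / 780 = 0.05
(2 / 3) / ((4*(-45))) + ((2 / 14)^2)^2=-2131 / 648270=-0.00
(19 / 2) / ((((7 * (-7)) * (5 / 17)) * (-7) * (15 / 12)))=646 / 8575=0.08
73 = 73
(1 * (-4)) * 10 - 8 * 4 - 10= -82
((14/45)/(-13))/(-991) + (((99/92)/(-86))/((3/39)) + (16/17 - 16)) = -1186919148929/77976676440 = -15.22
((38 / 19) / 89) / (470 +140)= 1 / 27145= 0.00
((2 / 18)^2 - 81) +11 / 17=-110629 / 1377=-80.34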